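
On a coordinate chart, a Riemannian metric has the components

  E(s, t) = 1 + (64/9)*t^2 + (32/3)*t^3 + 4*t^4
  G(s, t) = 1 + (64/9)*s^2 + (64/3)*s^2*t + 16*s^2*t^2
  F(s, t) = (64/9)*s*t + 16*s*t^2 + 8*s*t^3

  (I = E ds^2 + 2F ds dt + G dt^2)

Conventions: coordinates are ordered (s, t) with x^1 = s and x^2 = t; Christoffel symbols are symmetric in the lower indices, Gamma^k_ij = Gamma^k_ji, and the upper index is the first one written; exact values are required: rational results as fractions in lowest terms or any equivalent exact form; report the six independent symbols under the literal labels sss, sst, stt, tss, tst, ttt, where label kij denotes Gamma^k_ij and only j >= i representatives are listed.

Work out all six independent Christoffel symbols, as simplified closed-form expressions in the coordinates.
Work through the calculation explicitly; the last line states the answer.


E = 1 + (64/9)*t^2 + (32/3)*t^3 + 4*t^4; F = (64/9)*s*t + 16*s*t^2 + 8*s*t^3; G = 1 + (64/9)*s^2 + (64/3)*s^2*t + 16*s^2*t^2
Gamma^k_ij = (1/2) g^{kl} (d_i g_jl + d_j g_il - d_l g_ij), with g^inv = (1/(EG-F^2)) [[G, -F], [-F, E]]
first partials: E_s = 0, E_t = (128/9)*t + 32*t^2 + 16*t^3, F_s = (64/9)*t + 16*t^2 + 8*t^3, F_t = (64/9)*s + 32*s*t + 24*s*t^2, G_s = (128/9)*s + (128/3)*s*t + 32*s*t^2, G_t = (64/3)*s^2 + 32*s^2*t
D = EG - F^2 = 1 + (64/9)*t^2 + (64/9)*s^2 + (32/3)*t^3 + (64/3)*s^2*t + 4*t^4 + 16*s^2*t^2
expanded: Gamma^s_ss = (G E_s - 2F F_s + F E_t)/(2D), Gamma^s_st = (G E_t - F G_s)/(2D), Gamma^s_tt = (2G F_t - G G_s - F G_t)/(2D), Gamma^t_ss = (2E F_s - E E_t - F E_s)/(2D), Gamma^t_st = (E G_s - F E_t)/(2D), Gamma^t_tt = (E G_t - 2F F_t + F G_s)/(2D); substitute and cancel common factors

Answer: Gamma_sss = 0, Gamma_sst = (72*t^3 + 144*t^2 + 64*t)/(144*s^2*t^2 + 192*s^2*t + 64*s^2 + 36*t^4 + 96*t^3 + 64*t^2 + 9), Gamma_stt = (72*s*t^2 + 96*s*t)/(144*s^2*t^2 + 192*s^2*t + 64*s^2 + 36*t^4 + 96*t^3 + 64*t^2 + 9), Gamma_tss = 0, Gamma_tst = (144*s*t^2 + 192*s*t + 64*s)/(144*s^2*t^2 + 192*s^2*t + 64*s^2 + 36*t^4 + 96*t^3 + 64*t^2 + 9), Gamma_ttt = (144*s^2*t + 96*s^2)/(144*s^2*t^2 + 192*s^2*t + 64*s^2 + 36*t^4 + 96*t^3 + 64*t^2 + 9)


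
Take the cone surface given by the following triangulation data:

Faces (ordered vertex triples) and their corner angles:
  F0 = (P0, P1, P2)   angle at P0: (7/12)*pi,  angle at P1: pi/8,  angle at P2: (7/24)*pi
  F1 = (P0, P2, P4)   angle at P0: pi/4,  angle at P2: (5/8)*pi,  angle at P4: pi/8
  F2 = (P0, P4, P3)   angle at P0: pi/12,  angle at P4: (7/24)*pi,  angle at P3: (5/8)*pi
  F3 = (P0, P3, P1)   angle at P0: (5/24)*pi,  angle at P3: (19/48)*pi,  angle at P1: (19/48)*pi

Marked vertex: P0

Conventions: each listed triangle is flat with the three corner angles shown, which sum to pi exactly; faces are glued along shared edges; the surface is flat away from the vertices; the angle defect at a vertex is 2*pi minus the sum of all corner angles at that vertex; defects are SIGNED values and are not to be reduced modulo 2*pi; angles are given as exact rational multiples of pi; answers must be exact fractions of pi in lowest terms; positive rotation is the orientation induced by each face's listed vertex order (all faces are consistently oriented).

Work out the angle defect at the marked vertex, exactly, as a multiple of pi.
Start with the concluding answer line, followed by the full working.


Answer: defect(P0) = (7/8)*pi

Sum of corner angles at P0: (9/8)*pi
defect = 2*pi - (9/8)*pi


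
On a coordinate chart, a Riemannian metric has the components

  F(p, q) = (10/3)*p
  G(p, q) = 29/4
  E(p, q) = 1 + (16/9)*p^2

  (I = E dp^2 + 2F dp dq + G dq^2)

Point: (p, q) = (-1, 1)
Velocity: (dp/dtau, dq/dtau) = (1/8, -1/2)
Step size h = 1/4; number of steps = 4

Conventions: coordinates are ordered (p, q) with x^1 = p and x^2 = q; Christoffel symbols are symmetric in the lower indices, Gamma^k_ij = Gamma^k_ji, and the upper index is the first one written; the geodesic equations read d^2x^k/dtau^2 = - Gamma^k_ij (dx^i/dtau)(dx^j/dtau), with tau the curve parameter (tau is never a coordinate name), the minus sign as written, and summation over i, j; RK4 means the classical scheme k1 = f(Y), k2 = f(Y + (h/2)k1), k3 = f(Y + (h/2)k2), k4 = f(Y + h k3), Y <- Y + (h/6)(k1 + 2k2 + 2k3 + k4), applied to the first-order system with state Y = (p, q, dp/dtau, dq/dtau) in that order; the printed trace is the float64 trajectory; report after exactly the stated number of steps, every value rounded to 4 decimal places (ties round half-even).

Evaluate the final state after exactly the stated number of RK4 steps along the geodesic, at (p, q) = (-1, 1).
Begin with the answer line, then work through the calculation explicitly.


Answer: p = -0.8735, q = 0.4970, dp/dtau = 0.1280, dq/dtau = -0.5061

f(Y) = (dp/dtau, dq/dtau, -Gamma^p_ij Y'^i Y'^j, -Gamma^q_ij Y'^i Y'^j) with the Gammas evaluated at the stage position; h = 0.250000; intermediate values shown to 6 dp
step 0: p = -1.0000, q = 1.0000, dp/dtau = 0.1250, dq/dtau = -0.5000
step 1:
  k1: at (p, q) = (-1.000000, 1.000000), (dp/dtau, dq/dtau) = (0.125000, -0.500000); Gamma_ppp = -0.196923, Gamma_ppq = 0.000000, Gamma_pqq = 0.000000, Gamma_qpp = 0.369231, Gamma_qpq = 0.000000, Gamma_qqq = 0.000000; k1 = (0.125000, -0.500000, 0.003077, -0.005769)
  k2: at (p, q) = (-0.984375, 0.937500), (dp/dtau, dq/dtau) = (0.125385, -0.500721); Gamma_ppp = -0.195037, Gamma_ppq = 0.000000, Gamma_pqq = 0.000000, Gamma_qpp = 0.371499, Gamma_qpq = 0.000000, Gamma_qqq = 0.000000; k2 = (0.125385, -0.500721, 0.003066, -0.005840)
  k3: at (p, q) = (-0.984327, 0.937410), (dp/dtau, dq/dtau) = (0.125383, -0.500730); Gamma_ppp = -0.195031, Gamma_ppq = 0.000000, Gamma_pqq = 0.000000, Gamma_qpp = 0.371506, Gamma_qpq = 0.000000, Gamma_qqq = 0.000000; k3 = (0.125383, -0.500730, 0.003066, -0.005840)
  k4: at (p, q) = (-0.968654, 0.874817), (dp/dtau, dq/dtau) = (0.125767, -0.501460); Gamma_ppp = -0.193097, Gamma_ppq = 0.000000, Gamma_pqq = 0.000000, Gamma_qpp = 0.373773, Gamma_qpq = 0.000000, Gamma_qqq = 0.000000; k4 = (0.125767, -0.501460, 0.003054, -0.005912)
  Y <- Y + (h/6)(k1 + 2k2 + 2k3 + k4): p = -0.9687, q = 0.8748, dp/dtau = 0.1258, dq/dtau = -0.5015
step 2:
  k1: at (p, q) = (-0.968654, 0.874818), (dp/dtau, dq/dtau) = (0.125766, -0.501460); Gamma_ppp = -0.193097, Gamma_ppq = 0.000000, Gamma_pqq = 0.000000, Gamma_qpp = 0.373773, Gamma_qpq = 0.000000, Gamma_qqq = 0.000000; k1 = (0.125766, -0.501460, 0.003054, -0.005912)
  k2: at (p, q) = (-0.952933, 0.812136), (dp/dtau, dq/dtau) = (0.126148, -0.502199); Gamma_ppp = -0.191114, Gamma_ppq = 0.000000, Gamma_pqq = 0.000000, Gamma_qpp = 0.376037, Gamma_qpq = 0.000000, Gamma_qqq = 0.000000; k2 = (0.126148, -0.502199, 0.003041, -0.005984)
  k3: at (p, q) = (-0.952886, 0.812043), (dp/dtau, dq/dtau) = (0.126147, -0.502208); Gamma_ppp = -0.191108, Gamma_ppq = 0.000000, Gamma_pqq = 0.000000, Gamma_qpp = 0.376044, Gamma_qpq = 0.000000, Gamma_qqq = 0.000000; k3 = (0.126147, -0.502208, 0.003041, -0.005984)
  k4: at (p, q) = (-0.937117, 0.749266), (dp/dtau, dq/dtau) = (0.126527, -0.502956); Gamma_ppp = -0.189075, Gamma_ppq = 0.000000, Gamma_pqq = 0.000000, Gamma_qpp = 0.378305, Gamma_qpq = 0.000000, Gamma_qqq = 0.000000; k4 = (0.126527, -0.502956, 0.003027, -0.006056)
  Y <- Y + (h/6)(k1 + 2k2 + 2k3 + k4): p = -0.9371, q = 0.7493, dp/dtau = 0.1265, dq/dtau = -0.5030
step 3:
  k1: at (p, q) = (-0.937117, 0.749267), (dp/dtau, dq/dtau) = (0.126527, -0.502956); Gamma_ppp = -0.189075, Gamma_ppq = 0.000000, Gamma_pqq = 0.000000, Gamma_qpp = 0.378305, Gamma_qpq = 0.000000, Gamma_qqq = 0.000000; k1 = (0.126527, -0.502956, 0.003027, -0.006056)
  k2: at (p, q) = (-0.921301, 0.686397), (dp/dtau, dq/dtau) = (0.126905, -0.503713); Gamma_ppp = -0.186993, Gamma_ppq = 0.000000, Gamma_pqq = 0.000000, Gamma_qpp = 0.380562, Gamma_qpq = 0.000000, Gamma_qqq = 0.000000; k2 = (0.126905, -0.503713, 0.003012, -0.006129)
  k3: at (p, q) = (-0.921254, 0.686303), (dp/dtau, dq/dtau) = (0.126903, -0.503722); Gamma_ppp = -0.186987, Gamma_ppq = 0.000000, Gamma_pqq = 0.000000, Gamma_qpp = 0.380569, Gamma_qpq = 0.000000, Gamma_qqq = 0.000000; k3 = (0.126903, -0.503722, 0.003011, -0.006129)
  k4: at (p, q) = (-0.905391, 0.623336), (dp/dtau, dq/dtau) = (0.127280, -0.504488); Gamma_ppp = -0.184855, Gamma_ppq = 0.000000, Gamma_pqq = 0.000000, Gamma_qpp = 0.382820, Gamma_qpq = 0.000000, Gamma_qqq = 0.000000; k4 = (0.127280, -0.504488, 0.002995, -0.006202)
  Y <- Y + (h/6)(k1 + 2k2 + 2k3 + k4): p = -0.9054, q = 0.6233, dp/dtau = 0.1273, dq/dtau = -0.5045
step 4:
  k1: at (p, q) = (-0.905391, 0.623337), (dp/dtau, dq/dtau) = (0.127280, -0.504488); Gamma_ppp = -0.184855, Gamma_ppq = 0.000000, Gamma_pqq = 0.000000, Gamma_qpp = 0.382820, Gamma_qpq = 0.000000, Gamma_qqq = 0.000000; k1 = (0.127280, -0.504488, 0.002995, -0.006202)
  k2: at (p, q) = (-0.889481, 0.560276), (dp/dtau, dq/dtau) = (0.127654, -0.505264); Gamma_ppp = -0.182671, Gamma_ppq = 0.000000, Gamma_pqq = 0.000000, Gamma_qpp = 0.385065, Gamma_qpq = 0.000000, Gamma_qqq = 0.000000; k2 = (0.127654, -0.505264, 0.002977, -0.006275)
  k3: at (p, q) = (-0.889435, 0.560179), (dp/dtau, dq/dtau) = (0.127652, -0.505273); Gamma_ppp = -0.182665, Gamma_ppq = 0.000000, Gamma_pqq = 0.000000, Gamma_qpp = 0.385072, Gamma_qpq = 0.000000, Gamma_qqq = 0.000000; k3 = (0.127652, -0.505273, 0.002977, -0.006275)
  k4: at (p, q) = (-0.873478, 0.497019), (dp/dtau, dq/dtau) = (0.128024, -0.506057); Gamma_ppp = -0.180430, Gamma_ppq = 0.000000, Gamma_pqq = 0.000000, Gamma_qpp = 0.387310, Gamma_qpq = 0.000000, Gamma_qqq = 0.000000; k4 = (0.128024, -0.506057, 0.002957, -0.006348)
  Y <- Y + (h/6)(k1 + 2k2 + 2k3 + k4): p = -0.8735, q = 0.4970, dp/dtau = 0.1280, dq/dtau = -0.5061


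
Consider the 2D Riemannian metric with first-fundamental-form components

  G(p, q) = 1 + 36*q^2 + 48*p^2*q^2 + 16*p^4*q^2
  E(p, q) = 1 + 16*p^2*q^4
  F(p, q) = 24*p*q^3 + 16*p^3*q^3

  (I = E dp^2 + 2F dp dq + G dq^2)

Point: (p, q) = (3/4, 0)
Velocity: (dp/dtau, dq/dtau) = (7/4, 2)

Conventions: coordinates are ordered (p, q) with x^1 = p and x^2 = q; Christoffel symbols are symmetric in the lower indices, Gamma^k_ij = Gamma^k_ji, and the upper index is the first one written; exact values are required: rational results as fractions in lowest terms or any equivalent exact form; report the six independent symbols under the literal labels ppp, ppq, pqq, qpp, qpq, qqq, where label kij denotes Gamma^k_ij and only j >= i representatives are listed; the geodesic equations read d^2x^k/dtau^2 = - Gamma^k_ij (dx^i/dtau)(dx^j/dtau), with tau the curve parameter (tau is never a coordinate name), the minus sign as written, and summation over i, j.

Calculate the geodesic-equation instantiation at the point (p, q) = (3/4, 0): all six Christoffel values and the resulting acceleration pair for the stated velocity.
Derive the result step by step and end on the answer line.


E = 1, F = 0, G = 1 at the point
E_p = 0, E_q = 0, F_p = 0, F_q = 0, G_p = 0, G_q = 0
EG - F^2 = 1;  g^inv = (1) * [[1, 0], [0, 1]]
first-kind symbols [ij,l] = (1/2)(d_i g_jl + d_j g_il - d_l g_ij): [pp,p] = E_p/2 = 0, [pp,q] = F_p - E_q/2 = 0, [pq,p] = E_q/2 = 0, [pq,q] = G_p/2 = 0, [qq,p] = F_q - G_p/2 = 0, [qq,q] = G_q/2 = 0
Gamma^p_ij = (G*[ij,p] - F*[ij,q])/(EG - F^2), Gamma^q_ij = (E*[ij,q] - F*[ij,p])/(EG - F^2)
Gamma_ppp = 0, Gamma_ppq = 0, Gamma_pqq = 0, Gamma_qpp = 0, Gamma_qpq = 0, Gamma_qqq = 0
d^2p/dtau^2 = -(Gamma_ppp*(7/4)^2 + 2*Gamma_ppq*(7/4)*(2) + Gamma_pqq*(2)^2) = 0
d^2q/dtau^2 = -(Gamma_qpp*(7/4)^2 + 2*Gamma_qpq*(7/4)*(2) + Gamma_qqq*(2)^2) = 0

Answer: Gamma_ppp = 0, Gamma_ppq = 0, Gamma_pqq = 0, Gamma_qpp = 0, Gamma_qpq = 0, Gamma_qqq = 0; accelerations (d^2p/dtau^2, d^2q/dtau^2) = (0, 0)


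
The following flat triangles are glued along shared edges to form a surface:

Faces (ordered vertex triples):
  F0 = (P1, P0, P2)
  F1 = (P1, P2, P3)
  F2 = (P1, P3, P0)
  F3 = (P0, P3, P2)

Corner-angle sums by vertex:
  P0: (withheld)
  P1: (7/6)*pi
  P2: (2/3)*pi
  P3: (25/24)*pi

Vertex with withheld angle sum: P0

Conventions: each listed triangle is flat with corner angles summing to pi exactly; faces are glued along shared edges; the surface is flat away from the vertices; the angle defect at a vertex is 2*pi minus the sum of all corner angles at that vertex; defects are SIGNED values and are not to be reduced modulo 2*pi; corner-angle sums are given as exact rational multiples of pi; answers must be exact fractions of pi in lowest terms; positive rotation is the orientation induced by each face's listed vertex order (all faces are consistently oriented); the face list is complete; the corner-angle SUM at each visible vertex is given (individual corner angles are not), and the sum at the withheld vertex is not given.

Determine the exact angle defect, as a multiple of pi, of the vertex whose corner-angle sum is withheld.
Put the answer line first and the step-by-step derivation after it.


Answer: defect(P0) = (7/8)*pi

V = 4, E = 6, F = 4; chi = V - E + F = 2
Gauss-Bonnet: total defect = 2*pi*chi = 4*pi; visible defects sum to (25/8)*pi


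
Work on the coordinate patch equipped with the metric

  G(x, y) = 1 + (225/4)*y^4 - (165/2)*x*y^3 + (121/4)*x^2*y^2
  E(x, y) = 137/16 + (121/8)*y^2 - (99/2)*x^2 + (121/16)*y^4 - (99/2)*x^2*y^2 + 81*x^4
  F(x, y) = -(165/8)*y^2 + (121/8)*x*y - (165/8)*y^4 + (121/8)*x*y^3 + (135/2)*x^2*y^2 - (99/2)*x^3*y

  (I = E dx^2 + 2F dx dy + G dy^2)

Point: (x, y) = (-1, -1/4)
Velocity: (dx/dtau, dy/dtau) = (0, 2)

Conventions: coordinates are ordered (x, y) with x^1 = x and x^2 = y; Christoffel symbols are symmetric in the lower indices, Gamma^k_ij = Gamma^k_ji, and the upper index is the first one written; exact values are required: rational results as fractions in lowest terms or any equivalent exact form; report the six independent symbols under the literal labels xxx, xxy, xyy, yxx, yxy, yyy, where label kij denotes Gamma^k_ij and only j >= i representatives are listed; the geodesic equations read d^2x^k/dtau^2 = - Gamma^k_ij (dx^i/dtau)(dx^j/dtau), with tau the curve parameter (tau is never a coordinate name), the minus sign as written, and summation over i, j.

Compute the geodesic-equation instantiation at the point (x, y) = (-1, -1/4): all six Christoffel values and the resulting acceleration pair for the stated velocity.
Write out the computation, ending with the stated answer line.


E = 155417/4096, F = -11281/2048, G = 1865/1024 at the point
E_x = -3501/16, E_y = 4279/256, F_x = 12631/512, F_y = 601/64, G_x = -319/128, G_y = -203/64
EG - F^2 = 158781/4096;  g^inv = (4096/158781) * [[1865/1024, 11281/2048], [11281/2048, 155417/4096]]
first-kind symbols [ij,l] = (1/2)(d_i g_jl + d_j g_il - d_l g_ij): [xx,x] = E_x/2 = -3501/32, [xx,y] = F_x - E_y/2 = 261/16, [xy,x] = E_y/2 = 4279/512, [xy,y] = G_x/2 = -319/256, [yy,x] = F_y - G_x/2 = 2723/256, [yy,y] = G_y/2 = -203/128
Gamma^x_ij = (G*[ij,x] - F*[ij,y])/(EG - F^2), Gamma^y_ij = (E*[ij,y] - F*[ij,x])/(EG - F^2)
Gamma_xxx = -149376/52927, Gamma_xxy = 34232/158781, Gamma_xyy = 6224/22683, Gamma_yxx = 22272/52927, Gamma_yxy = -5104/158781, Gamma_yyy = -928/22683
d^2x/dtau^2 = -(Gamma_xxx*(0)^2 + 2*Gamma_xxy*(0)*(2) + Gamma_xyy*(2)^2) = -24896/22683
d^2y/dtau^2 = -(Gamma_yxx*(0)^2 + 2*Gamma_yxy*(0)*(2) + Gamma_yyy*(2)^2) = 3712/22683

Answer: Gamma_xxx = -149376/52927, Gamma_xxy = 34232/158781, Gamma_xyy = 6224/22683, Gamma_yxx = 22272/52927, Gamma_yxy = -5104/158781, Gamma_yyy = -928/22683; accelerations (d^2x/dtau^2, d^2y/dtau^2) = (-24896/22683, 3712/22683)


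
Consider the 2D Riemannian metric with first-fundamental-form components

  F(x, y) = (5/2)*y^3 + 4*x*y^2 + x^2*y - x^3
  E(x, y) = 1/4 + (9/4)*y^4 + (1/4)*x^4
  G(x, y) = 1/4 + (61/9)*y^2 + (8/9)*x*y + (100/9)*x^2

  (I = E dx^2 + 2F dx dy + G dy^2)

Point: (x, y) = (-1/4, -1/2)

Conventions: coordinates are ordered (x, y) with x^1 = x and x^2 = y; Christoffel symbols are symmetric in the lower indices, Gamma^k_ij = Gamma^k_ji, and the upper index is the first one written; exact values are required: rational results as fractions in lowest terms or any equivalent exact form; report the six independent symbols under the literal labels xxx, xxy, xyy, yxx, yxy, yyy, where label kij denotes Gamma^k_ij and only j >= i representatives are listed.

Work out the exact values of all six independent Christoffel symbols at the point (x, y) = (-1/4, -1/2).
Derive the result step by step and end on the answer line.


E = 401/1024, F = -37/64, G = 11/4 at the point
E_x = -1/64, E_y = -9/8, F_x = 17/16, F_y = 47/16, G_x = -6, G_y = -7
EG - F^2 = 1521/2048;  g^inv = (2048/1521) * [[11/4, 37/64], [37/64, 401/1024]]
first-kind symbols [ij,l] = (1/2)(d_i g_jl + d_j g_il - d_l g_ij): [xx,x] = E_x/2 = -1/128, [xx,y] = F_x - E_y/2 = 13/8, [xy,x] = E_y/2 = -9/16, [xy,y] = G_x/2 = -3, [yy,x] = F_y - G_x/2 = 95/16, [yy,y] = G_y/2 = -7/2
Gamma^x_ij = (G*[ij,x] - F*[ij,y])/(EG - F^2), Gamma^y_ij = (E*[ij,y] - F*[ij,x])/(EG - F^2)

Answer: Gamma_xxx = 1880/1521, Gamma_xxy = -2240/507, Gamma_xyy = 29296/1521, Gamma_yxx = 1294/1521, Gamma_yxy = -1024/507, Gamma_yyy = 4223/1521


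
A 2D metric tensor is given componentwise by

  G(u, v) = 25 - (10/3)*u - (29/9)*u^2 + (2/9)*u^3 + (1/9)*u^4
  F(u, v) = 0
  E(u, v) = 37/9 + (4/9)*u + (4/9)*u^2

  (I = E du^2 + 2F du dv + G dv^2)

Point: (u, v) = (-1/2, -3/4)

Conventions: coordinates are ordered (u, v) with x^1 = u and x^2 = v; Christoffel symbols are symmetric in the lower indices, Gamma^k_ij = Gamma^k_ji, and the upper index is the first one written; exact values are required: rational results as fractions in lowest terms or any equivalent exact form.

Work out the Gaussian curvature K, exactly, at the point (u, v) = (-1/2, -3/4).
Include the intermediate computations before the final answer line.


E = 4, F = 0, G = 3721/144, EG - F^2 = 3721/36 at the point
E_u = 0, E_v = 0, F_u = 0, F_v = 0, G_u = 0, G_v = 0
E_vv = 0, F_uv = 0, G_uu = -61/9
Apply the Brioschi formula K = (det M1 - det M2)/(EG - F^2)^2 over the derivative matrices of E, F, G.
M1 = [[-E_vv/2 + F_uv - G_uu/2, E_u/2, F_u - E_v/2], [F_v - G_u/2, E, F], [G_v/2, F, G]] = [[61/18, 0, 0], [0, 4, 0], [0, 0, 3721/144]]; det M1 = 226981/648
M2 = [[0, E_v/2, G_u/2], [E_v/2, E, F], [G_u/2, F, G]] = [[0, 0, 0], [0, 4, 0], [0, 0, 3721/144]]; det M2 = 0
det M1 - det M2 = 226981/648; K = 226981/648 / (3721/36)^2 = 2/61

Answer: K = 2/61


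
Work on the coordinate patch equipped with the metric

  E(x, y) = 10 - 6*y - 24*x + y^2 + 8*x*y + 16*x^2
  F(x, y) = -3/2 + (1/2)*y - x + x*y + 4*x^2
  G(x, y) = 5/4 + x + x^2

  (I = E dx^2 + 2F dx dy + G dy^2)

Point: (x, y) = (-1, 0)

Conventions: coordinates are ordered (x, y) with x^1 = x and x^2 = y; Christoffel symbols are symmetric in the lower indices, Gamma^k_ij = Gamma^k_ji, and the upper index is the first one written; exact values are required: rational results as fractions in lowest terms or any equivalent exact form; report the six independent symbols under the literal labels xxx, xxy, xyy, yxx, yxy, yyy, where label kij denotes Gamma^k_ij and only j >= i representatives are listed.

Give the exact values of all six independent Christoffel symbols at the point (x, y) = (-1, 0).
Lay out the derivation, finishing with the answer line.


E = 50, F = 7/2, G = 5/4 at the point
E_x = -56, E_y = -14, F_x = -9, F_y = -1/2, G_x = -1, G_y = 0
EG - F^2 = 201/4;  g^inv = (4/201) * [[5/4, -7/2], [-7/2, 50]]
first-kind symbols [ij,l] = (1/2)(d_i g_jl + d_j g_il - d_l g_ij): [xx,x] = E_x/2 = -28, [xx,y] = F_x - E_y/2 = -2, [xy,x] = E_y/2 = -7, [xy,y] = G_x/2 = -1/2, [yy,x] = F_y - G_x/2 = 0, [yy,y] = G_y/2 = 0
Gamma^x_ij = (G*[ij,x] - F*[ij,y])/(EG - F^2), Gamma^y_ij = (E*[ij,y] - F*[ij,x])/(EG - F^2)

Answer: Gamma_xxx = -112/201, Gamma_xxy = -28/201, Gamma_xyy = 0, Gamma_yxx = -8/201, Gamma_yxy = -2/201, Gamma_yyy = 0


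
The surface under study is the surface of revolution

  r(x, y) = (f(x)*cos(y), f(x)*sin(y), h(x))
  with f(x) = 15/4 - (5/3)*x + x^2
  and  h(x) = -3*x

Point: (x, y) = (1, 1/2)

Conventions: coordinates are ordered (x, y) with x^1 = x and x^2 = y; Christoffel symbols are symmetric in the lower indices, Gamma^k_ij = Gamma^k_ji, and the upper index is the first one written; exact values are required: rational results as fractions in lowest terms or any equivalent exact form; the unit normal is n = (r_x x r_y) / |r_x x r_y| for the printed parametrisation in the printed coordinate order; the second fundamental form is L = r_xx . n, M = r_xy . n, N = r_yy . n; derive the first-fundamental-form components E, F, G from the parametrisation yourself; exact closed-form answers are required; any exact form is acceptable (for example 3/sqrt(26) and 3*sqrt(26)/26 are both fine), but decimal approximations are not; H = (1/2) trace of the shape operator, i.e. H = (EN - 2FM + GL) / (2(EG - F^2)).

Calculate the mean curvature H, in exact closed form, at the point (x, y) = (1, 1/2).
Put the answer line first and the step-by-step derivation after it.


Answer: H = -1431*sqrt(82)/248788

f = 37/12, f' = 1/3, f'' = 2, h' = -3, h'' = 0
E = 82/9, F = 0, G = 1369/144; answer radicand W^2 = 82/9
unnormalised second-form numerators: l = 6, m = 0, n = -37/4; L = l/sqrt(82/9), and similarly M = m/sqrt(W^2), N = n/sqrt(W^2)
H = (E*n - 2*F*m + G*l) / (2*(EG - F^2)*sqrt(W^2)); E*n - 2*F*m + G*l = -1961/72, EG - F^2 = 56129/648, so H = (-477/3034)/sqrt(82/9)


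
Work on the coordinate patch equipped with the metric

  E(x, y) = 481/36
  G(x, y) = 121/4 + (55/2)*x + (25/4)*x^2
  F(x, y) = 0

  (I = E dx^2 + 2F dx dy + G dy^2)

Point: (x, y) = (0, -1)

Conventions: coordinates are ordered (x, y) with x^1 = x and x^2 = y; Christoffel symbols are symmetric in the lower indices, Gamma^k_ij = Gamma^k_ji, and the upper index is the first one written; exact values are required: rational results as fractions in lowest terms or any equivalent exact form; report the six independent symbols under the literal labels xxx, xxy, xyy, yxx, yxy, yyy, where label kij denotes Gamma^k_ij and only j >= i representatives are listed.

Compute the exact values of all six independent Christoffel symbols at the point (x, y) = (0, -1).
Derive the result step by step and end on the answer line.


E = 481/36, F = 0, G = 121/4 at the point
E_x = 0, E_y = 0, F_x = 0, F_y = 0, G_x = 55/2, G_y = 0
EG - F^2 = 58201/144;  g^inv = (144/58201) * [[121/4, 0], [0, 481/36]]
first-kind symbols [ij,l] = (1/2)(d_i g_jl + d_j g_il - d_l g_ij): [xx,x] = E_x/2 = 0, [xx,y] = F_x - E_y/2 = 0, [xy,x] = E_y/2 = 0, [xy,y] = G_x/2 = 55/4, [yy,x] = F_y - G_x/2 = -55/4, [yy,y] = G_y/2 = 0
Gamma^x_ij = (G*[ij,x] - F*[ij,y])/(EG - F^2), Gamma^y_ij = (E*[ij,y] - F*[ij,x])/(EG - F^2)

Answer: Gamma_xxx = 0, Gamma_xxy = 0, Gamma_xyy = -495/481, Gamma_yxx = 0, Gamma_yxy = 5/11, Gamma_yyy = 0


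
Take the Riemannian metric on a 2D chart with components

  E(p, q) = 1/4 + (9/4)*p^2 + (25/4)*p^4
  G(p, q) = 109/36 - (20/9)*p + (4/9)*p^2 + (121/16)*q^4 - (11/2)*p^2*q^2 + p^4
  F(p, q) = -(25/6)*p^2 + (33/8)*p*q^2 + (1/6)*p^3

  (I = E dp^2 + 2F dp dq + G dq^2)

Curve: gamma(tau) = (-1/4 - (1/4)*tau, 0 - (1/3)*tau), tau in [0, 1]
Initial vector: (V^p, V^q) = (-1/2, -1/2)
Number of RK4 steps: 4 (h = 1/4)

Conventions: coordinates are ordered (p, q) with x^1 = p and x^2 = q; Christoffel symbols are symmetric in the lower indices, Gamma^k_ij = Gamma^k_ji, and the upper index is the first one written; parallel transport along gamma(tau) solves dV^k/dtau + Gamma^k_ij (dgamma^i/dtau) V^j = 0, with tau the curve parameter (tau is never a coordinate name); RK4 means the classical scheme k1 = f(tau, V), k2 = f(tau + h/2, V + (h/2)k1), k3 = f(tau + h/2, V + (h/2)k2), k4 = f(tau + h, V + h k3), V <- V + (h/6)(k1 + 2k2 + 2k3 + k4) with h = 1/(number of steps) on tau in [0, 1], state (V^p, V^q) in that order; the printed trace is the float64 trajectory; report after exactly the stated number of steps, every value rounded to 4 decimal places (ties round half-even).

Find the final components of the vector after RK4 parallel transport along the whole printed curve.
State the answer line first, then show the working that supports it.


Answer: V^p = -0.6814, V^q = -0.5497

gamma'(tau) = (-1/4, -1/3); f(tau, V)^k = -Gamma^k_ij(gamma(tau)) gamma'^i(tau) V^j; h = 1/4; intermediate values shown to 6 dp
curve data and Christoffel symbols at the stage parameters:
  tau = 0.000000: gamma = (-0.250000, 0.000000), gamma' = (-0.250000, -0.333333); Gamma_ppp = -1.525528, Gamma_ppq = -0.230360, Gamma_pqq = 3.166116, Gamma_qpp = 0.473950, Gamma_qpq = -0.363501, Gamma_qqq = 0.230360
  tau = 0.125000: gamma = (-0.281250, -0.041667), gamma' = (-0.250000, -0.333333); Gamma_ppp = -1.589133, Gamma_ppq = -0.265700, Gamma_pqq = 3.151646, Gamma_qpp = 0.502945, Gamma_qpq = -0.370117, Gamma_qqq = 0.290735
  tau = 0.250000: gamma = (-0.312500, -0.083333), gamma' = (-0.250000, -0.333333); Gamma_ppp = -1.628098, Gamma_ppq = -0.300572, Gamma_pqq = 3.146989, Gamma_qpp = 0.529273, Gamma_qpq = -0.377969, Gamma_qqq = 0.360756
  tau = 0.375000: gamma = (-0.343750, -0.125000), gamma' = (-0.250000, -0.333333); Gamma_ppp = -1.645985, Gamma_ppq = -0.334488, Gamma_pqq = 3.149119, Gamma_qpp = 0.553298, Gamma_qpq = -0.387015, Gamma_qqq = 0.439825
  tau = 0.500000: gamma = (-0.375000, -0.166667), gamma' = (-0.250000, -0.333333); Gamma_ppp = -1.646373, Gamma_ppq = -0.367075, Gamma_pqq = 3.156420, Gamma_qpp = 0.575398, Gamma_qpq = -0.397185, Gamma_qqq = 0.527458
  tau = 0.625000: gamma = (-0.406250, -0.208333), gamma' = (-0.250000, -0.333333); Gamma_ppp = -1.632634, Gamma_ppq = -0.398044, Gamma_pqq = 3.168291, Gamma_qpp = 0.595927, Gamma_qpq = -0.408364, Gamma_qqq = 0.623292
  tau = 0.750000: gamma = (-0.437500, -0.250000), gamma' = (-0.250000, -0.333333); Gamma_ppp = -1.607812, Gamma_ppq = -0.427144, Gamma_pqq = 3.184793, Gamma_qpp = 0.615180, Gamma_qpq = -0.420381, Gamma_qqq = 0.727088
  tau = 0.875000: gamma = (-0.468750, -0.291667), gamma' = (-0.250000, -0.333333); Gamma_ppp = -1.574594, Gamma_ppq = -0.454109, Gamma_pqq = 3.206344, Gamma_qpp = 0.633361, Gamma_qpq = -0.432980, Gamma_qqq = 0.838707
  tau = 1.000000: gamma = (-0.500000, -0.333333), gamma' = (-0.250000, -0.333333); Gamma_ppp = -1.535338, Gamma_ppq = -0.478590, Gamma_pqq = 3.233475, Gamma_qpp = 0.650552, Gamma_qpq = -0.445784, Gamma_qqq = 0.958062
step 0: V^p = -0.5000, V^q = -0.5000
step 1: k1 = (-0.269807, 0.008384), k2 = (-0.231720, -0.003448), k3 = (-0.235488, -0.003443), k4 = (-0.204297, -0.016439); V <- V + (h/6)(k1 + 2k2 + 2k3 + k4): V^p = -0.5587, V^q = -0.5009
step 2: k1 = (-0.204438, -0.016439), k2 = (-0.180352, -0.030520), k3 = (-0.183627, -0.030580), k4 = (-0.165577, -0.045842); V <- V + (h/6)(k1 + 2k2 + 2k3 + k4): V^p = -0.6044, V^q = -0.5086
step 3: k1 = (-0.165701, -0.045843), k2 = (-0.153892, -0.062390), k3 = (-0.156669, -0.062590), k4 = (-0.150218, -0.080759); V <- V + (h/6)(k1 + 2k2 + 2k3 + k4): V^p = -0.6435, V^q = -0.5243
step 4: k1 = (-0.150327, -0.080763), k2 = (-0.149521, -0.100833), k3 = (-0.151972, -0.101262), k4 = (-0.156328, -0.123837); V <- V + (h/6)(k1 + 2k2 + 2k3 + k4): V^p = -0.6814, V^q = -0.5497


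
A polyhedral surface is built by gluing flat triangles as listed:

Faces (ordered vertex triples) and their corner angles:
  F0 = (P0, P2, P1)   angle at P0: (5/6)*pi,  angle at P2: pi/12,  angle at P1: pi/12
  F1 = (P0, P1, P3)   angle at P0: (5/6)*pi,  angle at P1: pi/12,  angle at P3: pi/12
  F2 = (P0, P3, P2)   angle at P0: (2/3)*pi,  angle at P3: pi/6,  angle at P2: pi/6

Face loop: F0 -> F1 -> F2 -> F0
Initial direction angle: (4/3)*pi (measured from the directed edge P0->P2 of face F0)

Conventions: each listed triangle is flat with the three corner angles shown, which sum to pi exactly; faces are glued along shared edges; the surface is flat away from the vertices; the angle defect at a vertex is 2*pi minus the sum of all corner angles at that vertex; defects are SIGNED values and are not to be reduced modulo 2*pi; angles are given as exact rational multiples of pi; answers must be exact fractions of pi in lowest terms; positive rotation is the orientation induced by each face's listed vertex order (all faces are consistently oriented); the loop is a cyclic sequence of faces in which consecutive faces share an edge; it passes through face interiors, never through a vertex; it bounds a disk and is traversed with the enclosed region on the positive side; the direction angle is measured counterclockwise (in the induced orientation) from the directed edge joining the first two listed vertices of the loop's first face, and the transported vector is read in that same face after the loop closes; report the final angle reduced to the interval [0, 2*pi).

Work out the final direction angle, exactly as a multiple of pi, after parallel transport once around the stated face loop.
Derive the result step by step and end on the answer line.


enclosed vertex P0: corner angles sum to (7/3)*pi, defect = 2*pi - (7/3)*pi = -pi/3
the final direction is the initial angle plus the enclosed defects, taken mod 2*pi in the induced orientation
final angle = (4/3)*pi - pi/3 = pi (mod 2*pi)

Answer: final direction angle = pi


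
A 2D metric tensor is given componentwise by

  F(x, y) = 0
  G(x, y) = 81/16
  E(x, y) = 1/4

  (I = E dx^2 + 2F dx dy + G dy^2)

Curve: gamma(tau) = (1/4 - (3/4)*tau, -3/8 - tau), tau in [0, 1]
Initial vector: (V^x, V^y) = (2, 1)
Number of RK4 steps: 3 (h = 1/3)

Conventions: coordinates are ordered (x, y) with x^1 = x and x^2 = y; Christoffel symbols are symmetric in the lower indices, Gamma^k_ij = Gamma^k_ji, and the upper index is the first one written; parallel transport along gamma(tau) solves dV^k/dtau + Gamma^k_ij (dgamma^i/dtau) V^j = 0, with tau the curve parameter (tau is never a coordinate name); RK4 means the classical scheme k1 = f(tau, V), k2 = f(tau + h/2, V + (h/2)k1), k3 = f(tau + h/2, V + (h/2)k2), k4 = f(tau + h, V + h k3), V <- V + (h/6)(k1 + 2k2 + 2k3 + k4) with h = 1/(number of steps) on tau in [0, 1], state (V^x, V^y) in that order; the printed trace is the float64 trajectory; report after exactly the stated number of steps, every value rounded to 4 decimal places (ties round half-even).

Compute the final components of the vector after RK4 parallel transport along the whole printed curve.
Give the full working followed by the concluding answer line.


gamma'(tau) = (-3/4, -1); f(tau, V)^k = -Gamma^k_ij(gamma(tau)) gamma'^i(tau) V^j; h = 1/3; intermediate values shown to 6 dp
curve data and Christoffel symbols at the stage parameters:
  tau = 0.000000: gamma = (0.250000, -0.375000), gamma' = (-0.750000, -1.000000); Gamma_xxx = 0.000000, Gamma_xxy = 0.000000, Gamma_xyy = 0.000000, Gamma_yxx = 0.000000, Gamma_yxy = 0.000000, Gamma_yyy = 0.000000
  tau = 0.166667: gamma = (0.125000, -0.541667), gamma' = (-0.750000, -1.000000); Gamma_xxx = 0.000000, Gamma_xxy = 0.000000, Gamma_xyy = 0.000000, Gamma_yxx = 0.000000, Gamma_yxy = 0.000000, Gamma_yyy = 0.000000
  tau = 0.333333: gamma = (0.000000, -0.708333), gamma' = (-0.750000, -1.000000); Gamma_xxx = 0.000000, Gamma_xxy = 0.000000, Gamma_xyy = 0.000000, Gamma_yxx = 0.000000, Gamma_yxy = 0.000000, Gamma_yyy = 0.000000
  tau = 0.500000: gamma = (-0.125000, -0.875000), gamma' = (-0.750000, -1.000000); Gamma_xxx = 0.000000, Gamma_xxy = 0.000000, Gamma_xyy = 0.000000, Gamma_yxx = 0.000000, Gamma_yxy = 0.000000, Gamma_yyy = 0.000000
  tau = 0.666667: gamma = (-0.250000, -1.041667), gamma' = (-0.750000, -1.000000); Gamma_xxx = 0.000000, Gamma_xxy = 0.000000, Gamma_xyy = 0.000000, Gamma_yxx = 0.000000, Gamma_yxy = 0.000000, Gamma_yyy = 0.000000
  tau = 0.833333: gamma = (-0.375000, -1.208333), gamma' = (-0.750000, -1.000000); Gamma_xxx = 0.000000, Gamma_xxy = 0.000000, Gamma_xyy = 0.000000, Gamma_yxx = 0.000000, Gamma_yxy = 0.000000, Gamma_yyy = 0.000000
  tau = 1.000000: gamma = (-0.500000, -1.375000), gamma' = (-0.750000, -1.000000); Gamma_xxx = 0.000000, Gamma_xxy = 0.000000, Gamma_xyy = 0.000000, Gamma_yxx = 0.000000, Gamma_yxy = 0.000000, Gamma_yyy = 0.000000
step 0: V^x = 2.0000, V^y = 1.0000
step 1: k1 = (0.000000, 0.000000), k2 = (0.000000, 0.000000), k3 = (0.000000, 0.000000), k4 = (0.000000, 0.000000); V <- V + (h/6)(k1 + 2k2 + 2k3 + k4): V^x = 2.0000, V^y = 1.0000
step 2: k1 = (0.000000, 0.000000), k2 = (0.000000, 0.000000), k3 = (0.000000, 0.000000), k4 = (0.000000, 0.000000); V <- V + (h/6)(k1 + 2k2 + 2k3 + k4): V^x = 2.0000, V^y = 1.0000
step 3: k1 = (0.000000, 0.000000), k2 = (0.000000, 0.000000), k3 = (0.000000, 0.000000), k4 = (0.000000, 0.000000); V <- V + (h/6)(k1 + 2k2 + 2k3 + k4): V^x = 2.0000, V^y = 1.0000

Answer: V^x = 2.0000, V^y = 1.0000


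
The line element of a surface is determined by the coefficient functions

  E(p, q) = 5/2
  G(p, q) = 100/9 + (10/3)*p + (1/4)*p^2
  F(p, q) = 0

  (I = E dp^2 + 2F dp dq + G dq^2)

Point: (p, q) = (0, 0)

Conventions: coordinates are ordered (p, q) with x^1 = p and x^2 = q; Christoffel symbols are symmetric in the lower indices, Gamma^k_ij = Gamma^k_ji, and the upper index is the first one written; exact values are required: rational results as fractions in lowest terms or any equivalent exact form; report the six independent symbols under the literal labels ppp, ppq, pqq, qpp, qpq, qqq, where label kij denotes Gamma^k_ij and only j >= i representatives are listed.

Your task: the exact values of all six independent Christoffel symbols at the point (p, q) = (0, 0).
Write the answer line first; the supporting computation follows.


Answer: Gamma_ppp = 0, Gamma_ppq = 0, Gamma_pqq = -2/3, Gamma_qpp = 0, Gamma_qpq = 3/20, Gamma_qqq = 0

E = 5/2, F = 0, G = 100/9 at the point
E_p = 0, E_q = 0, F_p = 0, F_q = 0, G_p = 10/3, G_q = 0
EG - F^2 = 250/9;  g^inv = (9/250) * [[100/9, 0], [0, 5/2]]
first-kind symbols [ij,l] = (1/2)(d_i g_jl + d_j g_il - d_l g_ij): [pp,p] = E_p/2 = 0, [pp,q] = F_p - E_q/2 = 0, [pq,p] = E_q/2 = 0, [pq,q] = G_p/2 = 5/3, [qq,p] = F_q - G_p/2 = -5/3, [qq,q] = G_q/2 = 0
Gamma^p_ij = (G*[ij,p] - F*[ij,q])/(EG - F^2), Gamma^q_ij = (E*[ij,q] - F*[ij,p])/(EG - F^2)


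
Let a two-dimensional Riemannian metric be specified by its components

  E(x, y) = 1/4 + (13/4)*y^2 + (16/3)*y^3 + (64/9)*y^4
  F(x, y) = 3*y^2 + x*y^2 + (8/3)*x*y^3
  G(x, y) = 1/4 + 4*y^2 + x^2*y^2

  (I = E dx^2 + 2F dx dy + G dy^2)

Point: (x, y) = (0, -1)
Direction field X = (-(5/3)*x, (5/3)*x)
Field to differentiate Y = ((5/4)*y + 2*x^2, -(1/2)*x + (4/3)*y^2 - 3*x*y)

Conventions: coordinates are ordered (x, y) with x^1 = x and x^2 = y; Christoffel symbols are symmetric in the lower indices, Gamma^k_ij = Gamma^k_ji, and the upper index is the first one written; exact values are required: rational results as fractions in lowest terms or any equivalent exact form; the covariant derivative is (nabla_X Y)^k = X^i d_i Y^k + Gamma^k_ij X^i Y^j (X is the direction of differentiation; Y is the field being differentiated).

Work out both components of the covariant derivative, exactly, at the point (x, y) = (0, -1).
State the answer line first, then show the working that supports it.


Answer: (nabla_X Y)^x = 0, (nabla_X Y)^y = 0

E = 95/18, F = 3, G = 17/4 at the point
E_x = 0, E_y = -341/18, F_x = -5/3, F_y = -6, G_x = 0, G_y = -8
EG - F^2 = 967/72;  g^inv = (72/967) * [[17/4, -3], [-3, 95/18]]
first-kind symbols [ij,l] = (1/2)(d_i g_jl + d_j g_il - d_l g_ij): [xx,x] = E_x/2 = 0, [xx,y] = F_x - E_y/2 = 281/36, [xy,x] = E_y/2 = -341/36, [xy,y] = G_x/2 = 0, [yy,x] = F_y - G_x/2 = -6, [yy,y] = G_y/2 = -4
Gamma^x_ij = (G*[ij,x] - F*[ij,y])/(EG - F^2), Gamma^y_ij = (E*[ij,y] - F*[ij,x])/(EG - F^2)
Gamma_xxx = -1686/967, Gamma_xxy = -5797/1934, Gamma_xyy = -972/967, Gamma_yxx = 26695/8703, Gamma_yxy = 2046/967, Gamma_yyy = -224/967
X = (0, 0), Y = (-5/4, 4/3) at the point


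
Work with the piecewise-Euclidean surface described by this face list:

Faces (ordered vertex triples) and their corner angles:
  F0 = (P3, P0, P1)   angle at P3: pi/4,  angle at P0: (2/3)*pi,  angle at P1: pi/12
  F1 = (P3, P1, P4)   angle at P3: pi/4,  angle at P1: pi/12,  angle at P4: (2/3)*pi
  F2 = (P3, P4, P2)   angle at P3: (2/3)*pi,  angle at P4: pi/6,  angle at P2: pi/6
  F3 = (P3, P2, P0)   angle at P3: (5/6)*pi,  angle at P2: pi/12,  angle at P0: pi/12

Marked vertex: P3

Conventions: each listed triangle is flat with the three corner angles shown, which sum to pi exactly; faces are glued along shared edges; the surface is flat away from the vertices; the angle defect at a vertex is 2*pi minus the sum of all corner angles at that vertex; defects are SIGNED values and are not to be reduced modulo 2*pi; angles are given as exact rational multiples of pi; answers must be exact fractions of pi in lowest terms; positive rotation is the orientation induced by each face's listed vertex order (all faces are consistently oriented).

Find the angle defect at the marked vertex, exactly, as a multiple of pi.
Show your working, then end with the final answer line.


Sum of corner angles at P3: 2*pi
defect = 2*pi - 2*pi

Answer: defect(P3) = 0


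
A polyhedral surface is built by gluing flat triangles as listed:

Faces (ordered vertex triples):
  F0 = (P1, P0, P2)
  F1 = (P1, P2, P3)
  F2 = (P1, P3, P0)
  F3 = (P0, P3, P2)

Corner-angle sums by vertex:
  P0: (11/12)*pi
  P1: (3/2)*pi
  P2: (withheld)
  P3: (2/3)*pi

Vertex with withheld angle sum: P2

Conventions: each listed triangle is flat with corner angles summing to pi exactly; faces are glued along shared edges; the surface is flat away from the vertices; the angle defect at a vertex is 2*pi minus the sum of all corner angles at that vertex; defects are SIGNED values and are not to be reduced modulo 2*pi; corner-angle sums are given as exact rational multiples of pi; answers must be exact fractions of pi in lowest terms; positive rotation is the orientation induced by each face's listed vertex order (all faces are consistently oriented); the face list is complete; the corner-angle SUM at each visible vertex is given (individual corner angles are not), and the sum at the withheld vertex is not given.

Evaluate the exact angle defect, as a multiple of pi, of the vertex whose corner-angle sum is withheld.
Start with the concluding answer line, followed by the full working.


Answer: defect(P2) = (13/12)*pi

V = 4, E = 6, F = 4; chi = V - E + F = 2
Gauss-Bonnet: total defect = 2*pi*chi = 4*pi; visible defects sum to (35/12)*pi


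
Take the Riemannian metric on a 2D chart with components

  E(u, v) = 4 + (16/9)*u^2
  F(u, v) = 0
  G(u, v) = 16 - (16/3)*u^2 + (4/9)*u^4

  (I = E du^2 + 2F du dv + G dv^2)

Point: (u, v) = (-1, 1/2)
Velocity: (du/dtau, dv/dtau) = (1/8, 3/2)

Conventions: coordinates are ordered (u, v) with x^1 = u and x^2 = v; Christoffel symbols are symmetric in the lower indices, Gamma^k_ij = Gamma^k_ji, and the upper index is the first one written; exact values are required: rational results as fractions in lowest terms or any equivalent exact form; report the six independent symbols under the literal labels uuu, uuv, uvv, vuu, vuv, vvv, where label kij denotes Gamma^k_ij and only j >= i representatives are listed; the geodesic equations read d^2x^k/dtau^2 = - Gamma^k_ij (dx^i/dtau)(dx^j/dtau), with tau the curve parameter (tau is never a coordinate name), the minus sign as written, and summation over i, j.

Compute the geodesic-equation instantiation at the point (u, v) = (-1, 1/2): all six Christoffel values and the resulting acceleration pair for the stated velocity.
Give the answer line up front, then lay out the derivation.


Answer: Gamma_uuu = -4/13, Gamma_uuv = 0, Gamma_uvv = -10/13, Gamma_vuu = 0, Gamma_vuv = 2/5, Gamma_vvv = 0; accelerations (d^2u/dtau^2, d^2v/dtau^2) = (361/208, -3/20)

E = 52/9, F = 0, G = 100/9 at the point
E_u = -32/9, E_v = 0, F_u = 0, F_v = 0, G_u = 80/9, G_v = 0
EG - F^2 = 5200/81;  g^inv = (81/5200) * [[100/9, 0], [0, 52/9]]
first-kind symbols [ij,l] = (1/2)(d_i g_jl + d_j g_il - d_l g_ij): [uu,u] = E_u/2 = -16/9, [uu,v] = F_u - E_v/2 = 0, [uv,u] = E_v/2 = 0, [uv,v] = G_u/2 = 40/9, [vv,u] = F_v - G_u/2 = -40/9, [vv,v] = G_v/2 = 0
Gamma^u_ij = (G*[ij,u] - F*[ij,v])/(EG - F^2), Gamma^v_ij = (E*[ij,v] - F*[ij,u])/(EG - F^2)
Gamma_uuu = -4/13, Gamma_uuv = 0, Gamma_uvv = -10/13, Gamma_vuu = 0, Gamma_vuv = 2/5, Gamma_vvv = 0
d^2u/dtau^2 = -(Gamma_uuu*(1/8)^2 + 2*Gamma_uuv*(1/8)*(3/2) + Gamma_uvv*(3/2)^2) = 361/208
d^2v/dtau^2 = -(Gamma_vuu*(1/8)^2 + 2*Gamma_vuv*(1/8)*(3/2) + Gamma_vvv*(3/2)^2) = -3/20


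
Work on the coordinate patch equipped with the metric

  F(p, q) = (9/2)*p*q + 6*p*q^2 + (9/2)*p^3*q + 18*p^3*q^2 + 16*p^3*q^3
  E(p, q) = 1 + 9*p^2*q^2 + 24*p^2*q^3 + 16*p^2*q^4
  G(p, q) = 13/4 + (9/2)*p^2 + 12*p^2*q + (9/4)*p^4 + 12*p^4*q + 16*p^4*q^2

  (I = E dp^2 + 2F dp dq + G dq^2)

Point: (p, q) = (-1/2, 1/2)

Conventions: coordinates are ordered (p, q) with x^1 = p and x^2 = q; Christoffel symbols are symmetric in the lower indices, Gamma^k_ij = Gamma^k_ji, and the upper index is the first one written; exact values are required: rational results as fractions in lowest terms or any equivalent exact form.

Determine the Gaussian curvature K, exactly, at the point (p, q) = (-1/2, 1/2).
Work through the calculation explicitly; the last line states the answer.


E = 41/16, F = -95/32, G = 425/64, EG - F^2 = 525/64 at the point
E_p = -25/4, E_q = 35/4, F_p = 165/16, F_q = -153/16, G_p = -133/8, G_q = 19/4
E_qq = 69/2, F_pq = 291/8, G_pp = 231/4
Evaluate Brioschi's two determinant matrices M1, M2 and divide by (EG - F^2)^2.
M1 = [[-E_qq/2 + F_pq - G_pp/2, E_p/2, F_p - E_q/2], [F_q - G_p/2, E, F], [G_q/2, F, G]] = [[-39/4, -25/8, 95/16], [-5/4, 41/16, -95/32], [19/8, -95/32, 425/64]]; det M1 = -25085/256
M2 = [[0, E_q/2, G_p/2], [E_q/2, E, F], [G_p/2, F, G]] = [[0, 35/8, -133/16], [35/8, 41/16, -95/32], [-133/16, -95/32, 425/64]]; det M2 = -22589/256
det M1 - det M2 = -39/4; K = -39/4 / (525/64)^2 = -13312/91875

Answer: K = -13312/91875
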